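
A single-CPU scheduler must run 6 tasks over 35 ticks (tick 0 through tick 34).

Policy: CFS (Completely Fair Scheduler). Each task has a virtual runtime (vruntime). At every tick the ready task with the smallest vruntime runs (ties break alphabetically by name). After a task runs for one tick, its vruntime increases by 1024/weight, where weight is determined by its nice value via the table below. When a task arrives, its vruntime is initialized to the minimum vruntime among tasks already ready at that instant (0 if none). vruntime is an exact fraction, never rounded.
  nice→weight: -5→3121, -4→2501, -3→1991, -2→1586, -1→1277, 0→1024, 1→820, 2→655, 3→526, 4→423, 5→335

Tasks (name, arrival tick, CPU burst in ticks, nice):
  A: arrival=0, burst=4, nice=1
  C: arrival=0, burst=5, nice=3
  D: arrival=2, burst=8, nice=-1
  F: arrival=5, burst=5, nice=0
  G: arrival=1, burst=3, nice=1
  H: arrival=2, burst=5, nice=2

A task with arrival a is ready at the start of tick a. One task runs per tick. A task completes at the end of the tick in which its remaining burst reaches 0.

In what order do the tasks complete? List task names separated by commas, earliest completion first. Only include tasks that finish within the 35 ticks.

t=0: vr[A=0 C=0] → run A
t=1: vr[A=256/205 C=0 G=0] → run C
t=2: vr[A=256/205 C=512/263 D=0 G=0 H=0] → run D
t=3: vr[A=256/205 C=512/263 D=1024/1277 G=0 H=0] → run G
t=4: vr[A=256/205 C=512/263 D=1024/1277 G=256/205 H=0] → run H
t=5: vr[A=256/205 C=512/263 D=1024/1277 F=1024/1277 G=256/205 H=1024/655] → run D
t=6: vr[A=256/205 C=512/263 D=2048/1277 F=1024/1277 G=256/205 H=1024/655] → run F
t=7: vr[A=256/205 C=512/263 D=2048/1277 F=2301/1277 G=256/205 H=1024/655] → run A
t=8: vr[A=512/205 C=512/263 D=2048/1277 F=2301/1277 G=256/205 H=1024/655] → run G
t=9: vr[A=512/205 C=512/263 D=2048/1277 F=2301/1277 G=512/205 H=1024/655] → run H
t=10: vr[A=512/205 C=512/263 D=2048/1277 F=2301/1277 G=512/205 H=2048/655] → run D
t=11: vr[A=512/205 C=512/263 D=3072/1277 F=2301/1277 G=512/205 H=2048/655] → run F
t=12: vr[A=512/205 C=512/263 D=3072/1277 F=3578/1277 G=512/205 H=2048/655] → run C
t=13: vr[A=512/205 C=1024/263 D=3072/1277 F=3578/1277 G=512/205 H=2048/655] → run D
t=14: vr[A=512/205 C=1024/263 D=4096/1277 F=3578/1277 G=512/205 H=2048/655] → run A
t=15: vr[A=768/205 C=1024/263 D=4096/1277 F=3578/1277 G=512/205 H=2048/655] → run G
t=16: vr[A=768/205 C=1024/263 D=4096/1277 F=3578/1277 H=2048/655] → run F
t=17: vr[A=768/205 C=1024/263 D=4096/1277 F=4855/1277 H=2048/655] → run H
t=18: vr[A=768/205 C=1024/263 D=4096/1277 F=4855/1277 H=3072/655] → run D
t=19: vr[A=768/205 C=1024/263 D=5120/1277 F=4855/1277 H=3072/655] → run A
t=20: vr[C=1024/263 D=5120/1277 F=4855/1277 H=3072/655] → run F
t=21: vr[C=1024/263 D=5120/1277 F=6132/1277 H=3072/655] → run C
t=22: vr[C=1536/263 D=5120/1277 F=6132/1277 H=3072/655] → run D
t=23: vr[C=1536/263 D=6144/1277 F=6132/1277 H=3072/655] → run H
t=24: vr[C=1536/263 D=6144/1277 F=6132/1277 H=4096/655] → run F
t=25: vr[C=1536/263 D=6144/1277 H=4096/655] → run D
t=26: vr[C=1536/263 D=7168/1277 H=4096/655] → run D
t=27: vr[C=1536/263 H=4096/655] → run C
t=28: vr[C=2048/263 H=4096/655] → run H
t=29: vr[C=2048/263] → run C
t=30: (idle)
t=31: (idle)
t=32: (idle)
t=33: (idle)
t=34: (idle)

completion order = G, A, F, D, H, C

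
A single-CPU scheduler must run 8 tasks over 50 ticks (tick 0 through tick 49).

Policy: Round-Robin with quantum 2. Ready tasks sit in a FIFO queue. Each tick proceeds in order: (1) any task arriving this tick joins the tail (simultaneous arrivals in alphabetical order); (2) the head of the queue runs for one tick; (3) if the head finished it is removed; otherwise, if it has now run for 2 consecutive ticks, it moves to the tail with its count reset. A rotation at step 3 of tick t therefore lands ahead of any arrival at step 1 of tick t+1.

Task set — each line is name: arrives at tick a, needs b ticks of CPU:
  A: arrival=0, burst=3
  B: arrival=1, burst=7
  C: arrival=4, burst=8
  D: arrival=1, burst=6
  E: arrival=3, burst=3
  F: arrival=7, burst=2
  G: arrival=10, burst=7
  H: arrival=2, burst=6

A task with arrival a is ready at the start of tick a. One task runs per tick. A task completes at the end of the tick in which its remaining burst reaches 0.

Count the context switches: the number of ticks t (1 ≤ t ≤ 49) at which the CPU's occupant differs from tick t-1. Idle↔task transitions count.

context switches = 23

t=0: queue=[A] q_used=0 → run A
t=1: queue=[A,B,D] q_used=1 → run A
t=2: queue=[B,D,A,H] q_used=0 → run B
t=3: queue=[B,D,A,H,E] q_used=1 → run B
t=4: queue=[D,A,H,E,B,C] q_used=0 → run D
t=5: queue=[D,A,H,E,B,C] q_used=1 → run D
t=6: queue=[A,H,E,B,C,D] q_used=0 → run A
t=7: queue=[H,E,B,C,D,F] q_used=0 → run H
t=8: queue=[H,E,B,C,D,F] q_used=1 → run H
t=9: queue=[E,B,C,D,F,H] q_used=0 → run E
t=10: queue=[E,B,C,D,F,H,G] q_used=1 → run E
t=11: queue=[B,C,D,F,H,G,E] q_used=0 → run B
t=12: queue=[B,C,D,F,H,G,E] q_used=1 → run B
t=13: queue=[C,D,F,H,G,E,B] q_used=0 → run C
t=14: queue=[C,D,F,H,G,E,B] q_used=1 → run C
t=15: queue=[D,F,H,G,E,B,C] q_used=0 → run D
t=16: queue=[D,F,H,G,E,B,C] q_used=1 → run D
t=17: queue=[F,H,G,E,B,C,D] q_used=0 → run F
t=18: queue=[F,H,G,E,B,C,D] q_used=1 → run F
t=19: queue=[H,G,E,B,C,D] q_used=0 → run H
t=20: queue=[H,G,E,B,C,D] q_used=1 → run H
t=21: queue=[G,E,B,C,D,H] q_used=0 → run G
t=22: queue=[G,E,B,C,D,H] q_used=1 → run G
t=23: queue=[E,B,C,D,H,G] q_used=0 → run E
t=24: queue=[B,C,D,H,G] q_used=0 → run B
t=25: queue=[B,C,D,H,G] q_used=1 → run B
t=26: queue=[C,D,H,G,B] q_used=0 → run C
t=27: queue=[C,D,H,G,B] q_used=1 → run C
t=28: queue=[D,H,G,B,C] q_used=0 → run D
t=29: queue=[D,H,G,B,C] q_used=1 → run D
t=30: queue=[H,G,B,C] q_used=0 → run H
t=31: queue=[H,G,B,C] q_used=1 → run H
t=32: queue=[G,B,C] q_used=0 → run G
t=33: queue=[G,B,C] q_used=1 → run G
t=34: queue=[B,C,G] q_used=0 → run B
t=35: queue=[C,G] q_used=0 → run C
t=36: queue=[C,G] q_used=1 → run C
t=37: queue=[G,C] q_used=0 → run G
t=38: queue=[G,C] q_used=1 → run G
t=39: queue=[C,G] q_used=0 → run C
t=40: queue=[C,G] q_used=1 → run C
t=41: queue=[G] q_used=0 → run G
t=42: (idle)
t=43: (idle)
t=44: (idle)
t=45: (idle)
t=46: (idle)
t=47: (idle)
t=48: (idle)
t=49: (idle)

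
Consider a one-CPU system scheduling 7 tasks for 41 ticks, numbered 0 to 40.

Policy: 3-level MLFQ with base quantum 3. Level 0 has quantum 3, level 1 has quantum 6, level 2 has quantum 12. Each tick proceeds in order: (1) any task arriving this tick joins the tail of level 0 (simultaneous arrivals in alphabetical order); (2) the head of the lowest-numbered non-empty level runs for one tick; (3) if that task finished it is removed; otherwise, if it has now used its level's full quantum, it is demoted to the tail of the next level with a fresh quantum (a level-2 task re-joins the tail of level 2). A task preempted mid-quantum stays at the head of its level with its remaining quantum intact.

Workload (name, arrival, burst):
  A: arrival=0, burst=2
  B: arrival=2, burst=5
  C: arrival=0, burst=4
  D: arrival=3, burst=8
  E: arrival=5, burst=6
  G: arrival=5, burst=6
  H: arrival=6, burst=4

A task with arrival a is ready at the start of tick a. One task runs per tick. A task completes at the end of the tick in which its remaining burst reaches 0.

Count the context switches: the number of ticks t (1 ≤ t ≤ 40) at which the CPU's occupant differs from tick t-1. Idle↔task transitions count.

t=0: L0/L1/L2 = AC/-/- → run A
t=1: L0/L1/L2 = AC/-/- → run A
t=2: L0/L1/L2 = CB/-/- → run C
t=3: L0/L1/L2 = CBD/-/- → run C
t=4: L0/L1/L2 = CBD/-/- → run C
t=5: L0/L1/L2 = BDEG/C/- → run B
t=6: L0/L1/L2 = BDEGH/C/- → run B
t=7: L0/L1/L2 = BDEGH/C/- → run B
t=8: L0/L1/L2 = DEGH/CB/- → run D
t=9: L0/L1/L2 = DEGH/CB/- → run D
t=10: L0/L1/L2 = DEGH/CB/- → run D
t=11: L0/L1/L2 = EGH/CBD/- → run E
t=12: L0/L1/L2 = EGH/CBD/- → run E
t=13: L0/L1/L2 = EGH/CBD/- → run E
t=14: L0/L1/L2 = GH/CBDE/- → run G
t=15: L0/L1/L2 = GH/CBDE/- → run G
t=16: L0/L1/L2 = GH/CBDE/- → run G
t=17: L0/L1/L2 = H/CBDEG/- → run H
t=18: L0/L1/L2 = H/CBDEG/- → run H
t=19: L0/L1/L2 = H/CBDEG/- → run H
t=20: L0/L1/L2 = -/CBDEGH/- → run C
t=21: L0/L1/L2 = -/BDEGH/- → run B
t=22: L0/L1/L2 = -/BDEGH/- → run B
t=23: L0/L1/L2 = -/DEGH/- → run D
t=24: L0/L1/L2 = -/DEGH/- → run D
t=25: L0/L1/L2 = -/DEGH/- → run D
t=26: L0/L1/L2 = -/DEGH/- → run D
t=27: L0/L1/L2 = -/DEGH/- → run D
t=28: L0/L1/L2 = -/EGH/- → run E
t=29: L0/L1/L2 = -/EGH/- → run E
t=30: L0/L1/L2 = -/EGH/- → run E
t=31: L0/L1/L2 = -/GH/- → run G
t=32: L0/L1/L2 = -/GH/- → run G
t=33: L0/L1/L2 = -/GH/- → run G
t=34: L0/L1/L2 = -/H/- → run H
t=35: (idle)
t=36: (idle)
t=37: (idle)
t=38: (idle)
t=39: (idle)
t=40: (idle)

context switches = 13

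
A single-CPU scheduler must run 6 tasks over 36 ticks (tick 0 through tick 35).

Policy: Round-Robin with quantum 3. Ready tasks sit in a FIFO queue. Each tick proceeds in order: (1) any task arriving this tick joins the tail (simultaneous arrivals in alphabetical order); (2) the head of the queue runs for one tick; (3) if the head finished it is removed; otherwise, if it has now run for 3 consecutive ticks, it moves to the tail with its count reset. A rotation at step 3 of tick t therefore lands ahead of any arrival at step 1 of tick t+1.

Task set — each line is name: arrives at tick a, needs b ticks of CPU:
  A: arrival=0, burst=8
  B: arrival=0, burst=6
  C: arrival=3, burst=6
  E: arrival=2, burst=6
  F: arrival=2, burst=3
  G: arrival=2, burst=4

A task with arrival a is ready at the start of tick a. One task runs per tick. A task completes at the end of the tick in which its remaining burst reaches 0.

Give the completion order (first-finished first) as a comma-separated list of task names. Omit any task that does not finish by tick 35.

t=0: queue=[A,B] q_used=0 → run A
t=1: queue=[A,B] q_used=1 → run A
t=2: queue=[A,B,E,F,G] q_used=2 → run A
t=3: queue=[B,E,F,G,A,C] q_used=0 → run B
t=4: queue=[B,E,F,G,A,C] q_used=1 → run B
t=5: queue=[B,E,F,G,A,C] q_used=2 → run B
t=6: queue=[E,F,G,A,C,B] q_used=0 → run E
t=7: queue=[E,F,G,A,C,B] q_used=1 → run E
t=8: queue=[E,F,G,A,C,B] q_used=2 → run E
t=9: queue=[F,G,A,C,B,E] q_used=0 → run F
t=10: queue=[F,G,A,C,B,E] q_used=1 → run F
t=11: queue=[F,G,A,C,B,E] q_used=2 → run F
t=12: queue=[G,A,C,B,E] q_used=0 → run G
t=13: queue=[G,A,C,B,E] q_used=1 → run G
t=14: queue=[G,A,C,B,E] q_used=2 → run G
t=15: queue=[A,C,B,E,G] q_used=0 → run A
t=16: queue=[A,C,B,E,G] q_used=1 → run A
t=17: queue=[A,C,B,E,G] q_used=2 → run A
t=18: queue=[C,B,E,G,A] q_used=0 → run C
t=19: queue=[C,B,E,G,A] q_used=1 → run C
t=20: queue=[C,B,E,G,A] q_used=2 → run C
t=21: queue=[B,E,G,A,C] q_used=0 → run B
t=22: queue=[B,E,G,A,C] q_used=1 → run B
t=23: queue=[B,E,G,A,C] q_used=2 → run B
t=24: queue=[E,G,A,C] q_used=0 → run E
t=25: queue=[E,G,A,C] q_used=1 → run E
t=26: queue=[E,G,A,C] q_used=2 → run E
t=27: queue=[G,A,C] q_used=0 → run G
t=28: queue=[A,C] q_used=0 → run A
t=29: queue=[A,C] q_used=1 → run A
t=30: queue=[C] q_used=0 → run C
t=31: queue=[C] q_used=1 → run C
t=32: queue=[C] q_used=2 → run C
t=33: (idle)
t=34: (idle)
t=35: (idle)

completion order = F, B, E, G, A, C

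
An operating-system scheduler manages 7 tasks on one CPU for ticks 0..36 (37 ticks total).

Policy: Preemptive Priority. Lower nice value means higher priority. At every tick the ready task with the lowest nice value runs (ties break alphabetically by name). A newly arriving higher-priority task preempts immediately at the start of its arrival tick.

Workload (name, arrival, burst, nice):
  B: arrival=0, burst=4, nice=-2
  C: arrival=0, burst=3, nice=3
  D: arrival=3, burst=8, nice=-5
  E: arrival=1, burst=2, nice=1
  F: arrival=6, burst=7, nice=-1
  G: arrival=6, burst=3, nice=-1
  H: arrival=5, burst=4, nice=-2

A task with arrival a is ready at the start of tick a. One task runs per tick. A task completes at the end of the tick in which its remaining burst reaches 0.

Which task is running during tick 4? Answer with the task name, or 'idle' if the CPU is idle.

running at tick 4 = D

t=0: ready={B,C} → run B
t=1: ready={B,C,E} → run B
t=2: ready={B,C,E} → run B
t=3: ready={B,C,D,E} → run D
t=4: ready={B,C,D,E} → run D
t=5: ready={B,C,D,E,H} → run D
t=6: ready={B,C,D,E,F,G,H} → run D
t=7: ready={B,C,D,E,F,G,H} → run D
t=8: ready={B,C,D,E,F,G,H} → run D
t=9: ready={B,C,D,E,F,G,H} → run D
t=10: ready={B,C,D,E,F,G,H} → run D
t=11: ready={B,C,E,F,G,H} → run B
t=12: ready={C,E,F,G,H} → run H
t=13: ready={C,E,F,G,H} → run H
t=14: ready={C,E,F,G,H} → run H
t=15: ready={C,E,F,G,H} → run H
t=16: ready={C,E,F,G} → run F
t=17: ready={C,E,F,G} → run F
t=18: ready={C,E,F,G} → run F
t=19: ready={C,E,F,G} → run F
t=20: ready={C,E,F,G} → run F
t=21: ready={C,E,F,G} → run F
t=22: ready={C,E,F,G} → run F
t=23: ready={C,E,G} → run G
t=24: ready={C,E,G} → run G
t=25: ready={C,E,G} → run G
t=26: ready={C,E} → run E
t=27: ready={C,E} → run E
t=28: ready={C} → run C
t=29: ready={C} → run C
t=30: ready={C} → run C
t=31: (idle)
t=32: (idle)
t=33: (idle)
t=34: (idle)
t=35: (idle)
t=36: (idle)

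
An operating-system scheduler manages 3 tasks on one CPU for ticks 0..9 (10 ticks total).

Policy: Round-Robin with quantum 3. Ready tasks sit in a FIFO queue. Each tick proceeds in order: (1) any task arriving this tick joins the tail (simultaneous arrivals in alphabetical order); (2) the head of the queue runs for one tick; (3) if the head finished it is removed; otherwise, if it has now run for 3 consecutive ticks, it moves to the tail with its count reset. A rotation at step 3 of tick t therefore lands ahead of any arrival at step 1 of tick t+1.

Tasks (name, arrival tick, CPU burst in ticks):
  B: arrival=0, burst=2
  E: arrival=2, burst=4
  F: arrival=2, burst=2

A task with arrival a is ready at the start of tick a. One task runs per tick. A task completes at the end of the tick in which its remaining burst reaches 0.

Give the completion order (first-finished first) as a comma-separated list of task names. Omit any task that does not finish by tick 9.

t=0: queue=[B] q_used=0 → run B
t=1: queue=[B] q_used=1 → run B
t=2: queue=[E,F] q_used=0 → run E
t=3: queue=[E,F] q_used=1 → run E
t=4: queue=[E,F] q_used=2 → run E
t=5: queue=[F,E] q_used=0 → run F
t=6: queue=[F,E] q_used=1 → run F
t=7: queue=[E] q_used=0 → run E
t=8: (idle)
t=9: (idle)

completion order = B, F, E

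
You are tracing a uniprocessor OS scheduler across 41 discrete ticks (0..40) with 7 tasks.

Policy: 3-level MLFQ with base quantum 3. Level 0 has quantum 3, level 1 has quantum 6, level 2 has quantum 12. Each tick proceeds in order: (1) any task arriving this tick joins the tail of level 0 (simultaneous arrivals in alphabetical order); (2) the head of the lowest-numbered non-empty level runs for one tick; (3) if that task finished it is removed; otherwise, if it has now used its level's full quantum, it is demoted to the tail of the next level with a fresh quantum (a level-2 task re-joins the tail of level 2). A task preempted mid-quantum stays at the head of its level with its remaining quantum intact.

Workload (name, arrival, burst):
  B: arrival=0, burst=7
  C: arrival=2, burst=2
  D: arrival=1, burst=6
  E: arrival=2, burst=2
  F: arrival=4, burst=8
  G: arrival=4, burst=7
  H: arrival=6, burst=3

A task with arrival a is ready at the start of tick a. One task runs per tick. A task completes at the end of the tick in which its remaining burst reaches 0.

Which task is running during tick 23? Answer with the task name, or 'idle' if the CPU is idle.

running at tick 23 = D

t=0: L0/L1/L2 = B/-/- → run B
t=1: L0/L1/L2 = BD/-/- → run B
t=2: L0/L1/L2 = BDCE/-/- → run B
t=3: L0/L1/L2 = DCE/B/- → run D
t=4: L0/L1/L2 = DCEFG/B/- → run D
t=5: L0/L1/L2 = DCEFG/B/- → run D
t=6: L0/L1/L2 = CEFGH/BD/- → run C
t=7: L0/L1/L2 = CEFGH/BD/- → run C
t=8: L0/L1/L2 = EFGH/BD/- → run E
t=9: L0/L1/L2 = EFGH/BD/- → run E
t=10: L0/L1/L2 = FGH/BD/- → run F
t=11: L0/L1/L2 = FGH/BD/- → run F
t=12: L0/L1/L2 = FGH/BD/- → run F
t=13: L0/L1/L2 = GH/BDF/- → run G
t=14: L0/L1/L2 = GH/BDF/- → run G
t=15: L0/L1/L2 = GH/BDF/- → run G
t=16: L0/L1/L2 = H/BDFG/- → run H
t=17: L0/L1/L2 = H/BDFG/- → run H
t=18: L0/L1/L2 = H/BDFG/- → run H
t=19: L0/L1/L2 = -/BDFG/- → run B
t=20: L0/L1/L2 = -/BDFG/- → run B
t=21: L0/L1/L2 = -/BDFG/- → run B
t=22: L0/L1/L2 = -/BDFG/- → run B
t=23: L0/L1/L2 = -/DFG/- → run D
t=24: L0/L1/L2 = -/DFG/- → run D
t=25: L0/L1/L2 = -/DFG/- → run D
t=26: L0/L1/L2 = -/FG/- → run F
t=27: L0/L1/L2 = -/FG/- → run F
t=28: L0/L1/L2 = -/FG/- → run F
t=29: L0/L1/L2 = -/FG/- → run F
t=30: L0/L1/L2 = -/FG/- → run F
t=31: L0/L1/L2 = -/G/- → run G
t=32: L0/L1/L2 = -/G/- → run G
t=33: L0/L1/L2 = -/G/- → run G
t=34: L0/L1/L2 = -/G/- → run G
t=35: (idle)
t=36: (idle)
t=37: (idle)
t=38: (idle)
t=39: (idle)
t=40: (idle)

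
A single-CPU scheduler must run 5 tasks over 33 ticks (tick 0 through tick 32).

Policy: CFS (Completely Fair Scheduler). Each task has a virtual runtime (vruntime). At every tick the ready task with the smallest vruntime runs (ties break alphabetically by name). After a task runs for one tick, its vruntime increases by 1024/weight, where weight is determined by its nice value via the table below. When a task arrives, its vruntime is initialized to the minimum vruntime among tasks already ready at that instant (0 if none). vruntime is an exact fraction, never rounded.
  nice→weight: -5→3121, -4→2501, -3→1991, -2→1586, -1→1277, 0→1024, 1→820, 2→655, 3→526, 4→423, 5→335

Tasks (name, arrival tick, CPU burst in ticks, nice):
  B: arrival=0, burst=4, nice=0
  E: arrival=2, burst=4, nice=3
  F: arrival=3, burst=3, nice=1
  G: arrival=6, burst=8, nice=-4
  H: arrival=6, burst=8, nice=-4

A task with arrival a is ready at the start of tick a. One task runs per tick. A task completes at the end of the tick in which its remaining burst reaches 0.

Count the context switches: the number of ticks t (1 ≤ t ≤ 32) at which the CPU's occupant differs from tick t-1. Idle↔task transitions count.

t=0: vr[B=0] → run B
t=1: vr[B=1] → run B
t=2: vr[B=2 E=2] → run B
t=3: vr[B=3 E=2 F=2] → run E
t=4: vr[B=3 E=1038/263 F=2] → run F
t=5: vr[B=3 E=1038/263 F=666/205] → run B
t=6: vr[E=1038/263 F=666/205 G=666/205 H=666/205] → run F
t=7: vr[E=1038/263 F=922/205 G=666/205 H=666/205] → run G
t=8: vr[E=1038/263 F=922/205 G=45746/12505 H=666/205] → run H
t=9: vr[E=1038/263 F=922/205 G=45746/12505 H=45746/12505] → run G
t=10: vr[E=1038/263 F=922/205 G=50866/12505 H=45746/12505] → run H
t=11: vr[E=1038/263 F=922/205 G=50866/12505 H=50866/12505] → run E
t=12: vr[E=1550/263 F=922/205 G=50866/12505 H=50866/12505] → run G
t=13: vr[E=1550/263 F=922/205 G=55986/12505 H=50866/12505] → run H
t=14: vr[E=1550/263 F=922/205 G=55986/12505 H=55986/12505] → run G
t=15: vr[E=1550/263 F=922/205 G=61106/12505 H=55986/12505] → run H
t=16: vr[E=1550/263 F=922/205 G=61106/12505 H=61106/12505] → run F
t=17: vr[E=1550/263 G=61106/12505 H=61106/12505] → run G
t=18: vr[E=1550/263 G=66226/12505 H=61106/12505] → run H
t=19: vr[E=1550/263 G=66226/12505 H=66226/12505] → run G
t=20: vr[E=1550/263 G=71346/12505 H=66226/12505] → run H
t=21: vr[E=1550/263 G=71346/12505 H=71346/12505] → run G
t=22: vr[E=1550/263 G=76466/12505 H=71346/12505] → run H
t=23: vr[E=1550/263 G=76466/12505 H=76466/12505] → run E
t=24: vr[E=2062/263 G=76466/12505 H=76466/12505] → run G
t=25: vr[E=2062/263 H=76466/12505] → run H
t=26: vr[E=2062/263] → run E
t=27: (idle)
t=28: (idle)
t=29: (idle)
t=30: (idle)
t=31: (idle)
t=32: (idle)

context switches = 25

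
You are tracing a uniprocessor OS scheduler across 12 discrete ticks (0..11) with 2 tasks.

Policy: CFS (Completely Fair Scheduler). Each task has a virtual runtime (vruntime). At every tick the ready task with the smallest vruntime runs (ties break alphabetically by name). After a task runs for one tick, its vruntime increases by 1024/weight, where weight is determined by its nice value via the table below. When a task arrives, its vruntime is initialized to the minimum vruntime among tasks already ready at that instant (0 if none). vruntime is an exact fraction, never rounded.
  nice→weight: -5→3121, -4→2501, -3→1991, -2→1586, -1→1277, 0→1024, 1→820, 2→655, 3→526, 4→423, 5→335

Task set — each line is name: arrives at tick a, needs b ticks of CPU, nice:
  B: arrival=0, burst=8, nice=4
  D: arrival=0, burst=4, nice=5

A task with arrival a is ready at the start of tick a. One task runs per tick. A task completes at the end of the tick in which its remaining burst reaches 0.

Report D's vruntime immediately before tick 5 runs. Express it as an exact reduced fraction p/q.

t=0: vr[B=0 D=0] → run B
t=1: vr[B=1024/423 D=0] → run D
t=2: vr[B=1024/423 D=1024/335] → run B
t=3: vr[B=2048/423 D=1024/335] → run D
t=4: vr[B=2048/423 D=2048/335] → run B
t=5: vr[B=1024/141 D=2048/335] → run D
t=6: vr[B=1024/141 D=3072/335] → run B
t=7: vr[B=4096/423 D=3072/335] → run D
t=8: vr[B=4096/423] → run B
t=9: vr[B=5120/423] → run B
t=10: vr[B=2048/141] → run B
t=11: vr[B=7168/423] → run B

vruntime(D, start of tick 5) = 2048/335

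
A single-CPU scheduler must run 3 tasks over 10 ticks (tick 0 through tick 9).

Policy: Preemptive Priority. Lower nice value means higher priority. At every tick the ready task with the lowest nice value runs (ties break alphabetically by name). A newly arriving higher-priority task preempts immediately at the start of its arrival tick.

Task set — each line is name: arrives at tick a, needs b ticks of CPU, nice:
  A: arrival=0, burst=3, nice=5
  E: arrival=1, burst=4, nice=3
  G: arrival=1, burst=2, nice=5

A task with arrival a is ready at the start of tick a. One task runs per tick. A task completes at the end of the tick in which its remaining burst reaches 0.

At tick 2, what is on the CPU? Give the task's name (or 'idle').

t=0: ready={A} → run A
t=1: ready={A,E,G} → run E
t=2: ready={A,E,G} → run E
t=3: ready={A,E,G} → run E
t=4: ready={A,E,G} → run E
t=5: ready={A,G} → run A
t=6: ready={A,G} → run A
t=7: ready={G} → run G
t=8: ready={G} → run G
t=9: (idle)

running at tick 2 = E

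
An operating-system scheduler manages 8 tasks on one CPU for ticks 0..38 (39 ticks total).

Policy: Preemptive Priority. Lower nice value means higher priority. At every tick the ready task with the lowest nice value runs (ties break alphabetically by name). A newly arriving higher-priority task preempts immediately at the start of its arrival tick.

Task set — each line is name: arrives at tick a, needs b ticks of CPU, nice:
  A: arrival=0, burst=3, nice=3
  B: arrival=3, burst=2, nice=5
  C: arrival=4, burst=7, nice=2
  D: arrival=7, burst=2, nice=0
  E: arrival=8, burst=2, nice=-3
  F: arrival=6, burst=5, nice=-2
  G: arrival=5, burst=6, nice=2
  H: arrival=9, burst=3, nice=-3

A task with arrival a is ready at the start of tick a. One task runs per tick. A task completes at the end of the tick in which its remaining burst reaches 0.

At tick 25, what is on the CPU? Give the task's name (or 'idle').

t=0: ready={A} → run A
t=1: ready={A} → run A
t=2: ready={A} → run A
t=3: ready={B} → run B
t=4: ready={B,C} → run C
t=5: ready={B,C,G} → run C
t=6: ready={B,C,F,G} → run F
t=7: ready={B,C,D,F,G} → run F
t=8: ready={B,C,D,E,F,G} → run E
t=9: ready={B,C,D,E,F,G,H} → run E
t=10: ready={B,C,D,F,G,H} → run H
t=11: ready={B,C,D,F,G,H} → run H
t=12: ready={B,C,D,F,G,H} → run H
t=13: ready={B,C,D,F,G} → run F
t=14: ready={B,C,D,F,G} → run F
t=15: ready={B,C,D,F,G} → run F
t=16: ready={B,C,D,G} → run D
t=17: ready={B,C,D,G} → run D
t=18: ready={B,C,G} → run C
t=19: ready={B,C,G} → run C
t=20: ready={B,C,G} → run C
t=21: ready={B,C,G} → run C
t=22: ready={B,C,G} → run C
t=23: ready={B,G} → run G
t=24: ready={B,G} → run G
t=25: ready={B,G} → run G
t=26: ready={B,G} → run G
t=27: ready={B,G} → run G
t=28: ready={B,G} → run G
t=29: ready={B} → run B
t=30: (idle)
t=31: (idle)
t=32: (idle)
t=33: (idle)
t=34: (idle)
t=35: (idle)
t=36: (idle)
t=37: (idle)
t=38: (idle)

running at tick 25 = G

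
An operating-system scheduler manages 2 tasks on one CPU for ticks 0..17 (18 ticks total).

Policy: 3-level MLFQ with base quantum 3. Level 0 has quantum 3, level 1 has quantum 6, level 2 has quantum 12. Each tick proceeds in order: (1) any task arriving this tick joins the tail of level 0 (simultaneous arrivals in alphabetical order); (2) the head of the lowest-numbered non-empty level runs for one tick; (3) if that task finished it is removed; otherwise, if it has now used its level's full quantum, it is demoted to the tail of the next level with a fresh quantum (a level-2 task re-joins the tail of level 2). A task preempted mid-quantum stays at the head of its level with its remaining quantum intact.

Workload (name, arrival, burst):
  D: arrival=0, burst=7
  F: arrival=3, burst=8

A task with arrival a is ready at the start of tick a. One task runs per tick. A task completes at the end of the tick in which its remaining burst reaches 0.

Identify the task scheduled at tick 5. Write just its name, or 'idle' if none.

running at tick 5 = F

t=0: L0/L1/L2 = D/-/- → run D
t=1: L0/L1/L2 = D/-/- → run D
t=2: L0/L1/L2 = D/-/- → run D
t=3: L0/L1/L2 = F/D/- → run F
t=4: L0/L1/L2 = F/D/- → run F
t=5: L0/L1/L2 = F/D/- → run F
t=6: L0/L1/L2 = -/DF/- → run D
t=7: L0/L1/L2 = -/DF/- → run D
t=8: L0/L1/L2 = -/DF/- → run D
t=9: L0/L1/L2 = -/DF/- → run D
t=10: L0/L1/L2 = -/F/- → run F
t=11: L0/L1/L2 = -/F/- → run F
t=12: L0/L1/L2 = -/F/- → run F
t=13: L0/L1/L2 = -/F/- → run F
t=14: L0/L1/L2 = -/F/- → run F
t=15: (idle)
t=16: (idle)
t=17: (idle)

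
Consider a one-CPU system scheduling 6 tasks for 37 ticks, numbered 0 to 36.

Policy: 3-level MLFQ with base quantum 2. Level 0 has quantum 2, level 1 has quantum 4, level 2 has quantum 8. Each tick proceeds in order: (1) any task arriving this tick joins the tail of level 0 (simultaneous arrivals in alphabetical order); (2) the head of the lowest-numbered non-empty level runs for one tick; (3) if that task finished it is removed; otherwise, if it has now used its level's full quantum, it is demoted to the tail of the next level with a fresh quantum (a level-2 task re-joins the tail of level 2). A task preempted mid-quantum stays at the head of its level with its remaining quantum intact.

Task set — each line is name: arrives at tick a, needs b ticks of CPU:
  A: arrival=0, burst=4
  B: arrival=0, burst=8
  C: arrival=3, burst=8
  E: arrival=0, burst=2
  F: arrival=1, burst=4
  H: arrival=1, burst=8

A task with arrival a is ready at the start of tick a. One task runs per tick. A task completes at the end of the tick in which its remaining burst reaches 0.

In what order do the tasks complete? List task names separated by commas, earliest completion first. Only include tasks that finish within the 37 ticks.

completion order = E, A, F, B, H, C

t=0: L0/L1/L2 = ABE/-/- → run A
t=1: L0/L1/L2 = ABEFH/-/- → run A
t=2: L0/L1/L2 = BEFH/A/- → run B
t=3: L0/L1/L2 = BEFHC/A/- → run B
t=4: L0/L1/L2 = EFHC/AB/- → run E
t=5: L0/L1/L2 = EFHC/AB/- → run E
t=6: L0/L1/L2 = FHC/AB/- → run F
t=7: L0/L1/L2 = FHC/AB/- → run F
t=8: L0/L1/L2 = HC/ABF/- → run H
t=9: L0/L1/L2 = HC/ABF/- → run H
t=10: L0/L1/L2 = C/ABFH/- → run C
t=11: L0/L1/L2 = C/ABFH/- → run C
t=12: L0/L1/L2 = -/ABFHC/- → run A
t=13: L0/L1/L2 = -/ABFHC/- → run A
t=14: L0/L1/L2 = -/BFHC/- → run B
t=15: L0/L1/L2 = -/BFHC/- → run B
t=16: L0/L1/L2 = -/BFHC/- → run B
t=17: L0/L1/L2 = -/BFHC/- → run B
t=18: L0/L1/L2 = -/FHC/B → run F
t=19: L0/L1/L2 = -/FHC/B → run F
t=20: L0/L1/L2 = -/HC/B → run H
t=21: L0/L1/L2 = -/HC/B → run H
t=22: L0/L1/L2 = -/HC/B → run H
t=23: L0/L1/L2 = -/HC/B → run H
t=24: L0/L1/L2 = -/C/BH → run C
t=25: L0/L1/L2 = -/C/BH → run C
t=26: L0/L1/L2 = -/C/BH → run C
t=27: L0/L1/L2 = -/C/BH → run C
t=28: L0/L1/L2 = -/-/BHC → run B
t=29: L0/L1/L2 = -/-/BHC → run B
t=30: L0/L1/L2 = -/-/HC → run H
t=31: L0/L1/L2 = -/-/HC → run H
t=32: L0/L1/L2 = -/-/C → run C
t=33: L0/L1/L2 = -/-/C → run C
t=34: (idle)
t=35: (idle)
t=36: (idle)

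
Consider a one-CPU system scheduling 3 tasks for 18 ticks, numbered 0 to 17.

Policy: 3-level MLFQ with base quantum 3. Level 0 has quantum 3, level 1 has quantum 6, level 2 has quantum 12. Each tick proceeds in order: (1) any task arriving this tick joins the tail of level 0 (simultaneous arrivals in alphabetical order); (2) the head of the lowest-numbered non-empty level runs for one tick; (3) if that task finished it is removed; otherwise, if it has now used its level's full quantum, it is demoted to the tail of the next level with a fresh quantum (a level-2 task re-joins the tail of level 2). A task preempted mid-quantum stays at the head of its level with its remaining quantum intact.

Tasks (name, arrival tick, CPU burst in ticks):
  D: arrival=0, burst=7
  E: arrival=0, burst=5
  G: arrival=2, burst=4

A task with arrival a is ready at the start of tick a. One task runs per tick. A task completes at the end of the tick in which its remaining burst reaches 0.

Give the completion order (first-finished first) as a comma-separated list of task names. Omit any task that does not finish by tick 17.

completion order = D, E, G

t=0: L0/L1/L2 = DE/-/- → run D
t=1: L0/L1/L2 = DE/-/- → run D
t=2: L0/L1/L2 = DEG/-/- → run D
t=3: L0/L1/L2 = EG/D/- → run E
t=4: L0/L1/L2 = EG/D/- → run E
t=5: L0/L1/L2 = EG/D/- → run E
t=6: L0/L1/L2 = G/DE/- → run G
t=7: L0/L1/L2 = G/DE/- → run G
t=8: L0/L1/L2 = G/DE/- → run G
t=9: L0/L1/L2 = -/DEG/- → run D
t=10: L0/L1/L2 = -/DEG/- → run D
t=11: L0/L1/L2 = -/DEG/- → run D
t=12: L0/L1/L2 = -/DEG/- → run D
t=13: L0/L1/L2 = -/EG/- → run E
t=14: L0/L1/L2 = -/EG/- → run E
t=15: L0/L1/L2 = -/G/- → run G
t=16: (idle)
t=17: (idle)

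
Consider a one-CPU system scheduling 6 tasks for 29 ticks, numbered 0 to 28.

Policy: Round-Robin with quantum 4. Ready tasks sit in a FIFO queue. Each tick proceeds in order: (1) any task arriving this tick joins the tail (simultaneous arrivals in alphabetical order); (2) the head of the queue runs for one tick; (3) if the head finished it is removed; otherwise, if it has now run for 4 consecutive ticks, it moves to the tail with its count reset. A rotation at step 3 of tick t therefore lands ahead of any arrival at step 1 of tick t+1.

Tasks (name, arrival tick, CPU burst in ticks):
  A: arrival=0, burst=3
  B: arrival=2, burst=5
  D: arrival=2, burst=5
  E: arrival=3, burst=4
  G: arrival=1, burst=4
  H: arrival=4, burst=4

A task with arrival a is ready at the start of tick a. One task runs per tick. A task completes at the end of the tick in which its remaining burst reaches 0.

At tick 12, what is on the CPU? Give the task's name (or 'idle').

t=0: queue=[A] q_used=0 → run A
t=1: queue=[A,G] q_used=1 → run A
t=2: queue=[A,G,B,D] q_used=2 → run A
t=3: queue=[G,B,D,E] q_used=0 → run G
t=4: queue=[G,B,D,E,H] q_used=1 → run G
t=5: queue=[G,B,D,E,H] q_used=2 → run G
t=6: queue=[G,B,D,E,H] q_used=3 → run G
t=7: queue=[B,D,E,H] q_used=0 → run B
t=8: queue=[B,D,E,H] q_used=1 → run B
t=9: queue=[B,D,E,H] q_used=2 → run B
t=10: queue=[B,D,E,H] q_used=3 → run B
t=11: queue=[D,E,H,B] q_used=0 → run D
t=12: queue=[D,E,H,B] q_used=1 → run D
t=13: queue=[D,E,H,B] q_used=2 → run D
t=14: queue=[D,E,H,B] q_used=3 → run D
t=15: queue=[E,H,B,D] q_used=0 → run E
t=16: queue=[E,H,B,D] q_used=1 → run E
t=17: queue=[E,H,B,D] q_used=2 → run E
t=18: queue=[E,H,B,D] q_used=3 → run E
t=19: queue=[H,B,D] q_used=0 → run H
t=20: queue=[H,B,D] q_used=1 → run H
t=21: queue=[H,B,D] q_used=2 → run H
t=22: queue=[H,B,D] q_used=3 → run H
t=23: queue=[B,D] q_used=0 → run B
t=24: queue=[D] q_used=0 → run D
t=25: (idle)
t=26: (idle)
t=27: (idle)
t=28: (idle)

running at tick 12 = D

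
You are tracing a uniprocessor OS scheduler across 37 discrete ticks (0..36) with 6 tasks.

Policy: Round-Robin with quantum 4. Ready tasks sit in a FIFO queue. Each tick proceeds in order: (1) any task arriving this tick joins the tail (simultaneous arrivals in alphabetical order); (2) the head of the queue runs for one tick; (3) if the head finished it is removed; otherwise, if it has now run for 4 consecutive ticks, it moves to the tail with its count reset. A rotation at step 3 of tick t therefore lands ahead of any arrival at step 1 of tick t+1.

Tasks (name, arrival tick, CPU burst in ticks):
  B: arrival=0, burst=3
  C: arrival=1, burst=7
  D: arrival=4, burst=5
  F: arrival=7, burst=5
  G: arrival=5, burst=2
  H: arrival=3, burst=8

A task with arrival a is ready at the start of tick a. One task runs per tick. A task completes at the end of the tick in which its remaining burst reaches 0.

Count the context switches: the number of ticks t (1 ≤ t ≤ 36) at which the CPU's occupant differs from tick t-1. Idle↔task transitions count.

context switches = 10

t=0: queue=[B] q_used=0 → run B
t=1: queue=[B,C] q_used=1 → run B
t=2: queue=[B,C] q_used=2 → run B
t=3: queue=[C,H] q_used=0 → run C
t=4: queue=[C,H,D] q_used=1 → run C
t=5: queue=[C,H,D,G] q_used=2 → run C
t=6: queue=[C,H,D,G] q_used=3 → run C
t=7: queue=[H,D,G,C,F] q_used=0 → run H
t=8: queue=[H,D,G,C,F] q_used=1 → run H
t=9: queue=[H,D,G,C,F] q_used=2 → run H
t=10: queue=[H,D,G,C,F] q_used=3 → run H
t=11: queue=[D,G,C,F,H] q_used=0 → run D
t=12: queue=[D,G,C,F,H] q_used=1 → run D
t=13: queue=[D,G,C,F,H] q_used=2 → run D
t=14: queue=[D,G,C,F,H] q_used=3 → run D
t=15: queue=[G,C,F,H,D] q_used=0 → run G
t=16: queue=[G,C,F,H,D] q_used=1 → run G
t=17: queue=[C,F,H,D] q_used=0 → run C
t=18: queue=[C,F,H,D] q_used=1 → run C
t=19: queue=[C,F,H,D] q_used=2 → run C
t=20: queue=[F,H,D] q_used=0 → run F
t=21: queue=[F,H,D] q_used=1 → run F
t=22: queue=[F,H,D] q_used=2 → run F
t=23: queue=[F,H,D] q_used=3 → run F
t=24: queue=[H,D,F] q_used=0 → run H
t=25: queue=[H,D,F] q_used=1 → run H
t=26: queue=[H,D,F] q_used=2 → run H
t=27: queue=[H,D,F] q_used=3 → run H
t=28: queue=[D,F] q_used=0 → run D
t=29: queue=[F] q_used=0 → run F
t=30: (idle)
t=31: (idle)
t=32: (idle)
t=33: (idle)
t=34: (idle)
t=35: (idle)
t=36: (idle)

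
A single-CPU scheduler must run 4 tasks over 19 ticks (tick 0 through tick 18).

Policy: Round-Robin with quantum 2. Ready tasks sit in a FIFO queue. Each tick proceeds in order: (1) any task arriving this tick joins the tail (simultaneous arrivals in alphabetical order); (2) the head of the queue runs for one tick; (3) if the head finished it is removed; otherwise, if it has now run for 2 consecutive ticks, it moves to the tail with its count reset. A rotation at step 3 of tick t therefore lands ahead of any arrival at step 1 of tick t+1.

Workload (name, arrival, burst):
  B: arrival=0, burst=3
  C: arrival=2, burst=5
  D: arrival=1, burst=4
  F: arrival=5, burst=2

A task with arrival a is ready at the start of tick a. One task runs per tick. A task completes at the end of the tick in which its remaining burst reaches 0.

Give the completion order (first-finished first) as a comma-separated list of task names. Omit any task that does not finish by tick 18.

completion order = B, D, F, C

t=0: queue=[B] q_used=0 → run B
t=1: queue=[B,D] q_used=1 → run B
t=2: queue=[D,B,C] q_used=0 → run D
t=3: queue=[D,B,C] q_used=1 → run D
t=4: queue=[B,C,D] q_used=0 → run B
t=5: queue=[C,D,F] q_used=0 → run C
t=6: queue=[C,D,F] q_used=1 → run C
t=7: queue=[D,F,C] q_used=0 → run D
t=8: queue=[D,F,C] q_used=1 → run D
t=9: queue=[F,C] q_used=0 → run F
t=10: queue=[F,C] q_used=1 → run F
t=11: queue=[C] q_used=0 → run C
t=12: queue=[C] q_used=1 → run C
t=13: queue=[C] q_used=0 → run C
t=14: (idle)
t=15: (idle)
t=16: (idle)
t=17: (idle)
t=18: (idle)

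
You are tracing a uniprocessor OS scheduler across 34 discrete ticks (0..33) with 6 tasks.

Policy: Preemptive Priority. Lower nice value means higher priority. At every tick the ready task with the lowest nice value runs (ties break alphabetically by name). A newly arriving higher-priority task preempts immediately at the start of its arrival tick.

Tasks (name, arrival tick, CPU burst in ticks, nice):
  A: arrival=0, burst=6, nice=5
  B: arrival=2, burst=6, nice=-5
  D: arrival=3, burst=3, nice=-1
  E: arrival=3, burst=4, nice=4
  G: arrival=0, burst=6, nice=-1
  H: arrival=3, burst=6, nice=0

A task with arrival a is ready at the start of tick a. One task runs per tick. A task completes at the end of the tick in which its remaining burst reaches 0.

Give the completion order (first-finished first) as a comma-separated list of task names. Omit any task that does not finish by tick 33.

t=0: ready={A,G} → run G
t=1: ready={A,G} → run G
t=2: ready={A,B,G} → run B
t=3: ready={A,B,D,E,G,H} → run B
t=4: ready={A,B,D,E,G,H} → run B
t=5: ready={A,B,D,E,G,H} → run B
t=6: ready={A,B,D,E,G,H} → run B
t=7: ready={A,B,D,E,G,H} → run B
t=8: ready={A,D,E,G,H} → run D
t=9: ready={A,D,E,G,H} → run D
t=10: ready={A,D,E,G,H} → run D
t=11: ready={A,E,G,H} → run G
t=12: ready={A,E,G,H} → run G
t=13: ready={A,E,G,H} → run G
t=14: ready={A,E,G,H} → run G
t=15: ready={A,E,H} → run H
t=16: ready={A,E,H} → run H
t=17: ready={A,E,H} → run H
t=18: ready={A,E,H} → run H
t=19: ready={A,E,H} → run H
t=20: ready={A,E,H} → run H
t=21: ready={A,E} → run E
t=22: ready={A,E} → run E
t=23: ready={A,E} → run E
t=24: ready={A,E} → run E
t=25: ready={A} → run A
t=26: ready={A} → run A
t=27: ready={A} → run A
t=28: ready={A} → run A
t=29: ready={A} → run A
t=30: ready={A} → run A
t=31: (idle)
t=32: (idle)
t=33: (idle)

completion order = B, D, G, H, E, A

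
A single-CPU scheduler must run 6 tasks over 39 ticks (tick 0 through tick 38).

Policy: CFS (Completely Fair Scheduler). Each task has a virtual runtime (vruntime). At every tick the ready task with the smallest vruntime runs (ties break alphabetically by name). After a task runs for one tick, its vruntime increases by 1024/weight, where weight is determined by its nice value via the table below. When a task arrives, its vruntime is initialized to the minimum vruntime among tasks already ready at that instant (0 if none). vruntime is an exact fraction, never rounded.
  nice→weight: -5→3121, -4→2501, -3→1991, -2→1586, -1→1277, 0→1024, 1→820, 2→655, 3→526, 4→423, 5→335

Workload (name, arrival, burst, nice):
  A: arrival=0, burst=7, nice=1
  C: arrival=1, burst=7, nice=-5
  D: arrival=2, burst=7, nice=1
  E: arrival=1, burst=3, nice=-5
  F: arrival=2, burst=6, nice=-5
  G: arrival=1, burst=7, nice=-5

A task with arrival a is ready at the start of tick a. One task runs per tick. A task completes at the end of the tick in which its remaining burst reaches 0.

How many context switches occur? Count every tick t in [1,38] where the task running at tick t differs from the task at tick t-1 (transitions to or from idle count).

t=0: vr[A=0] → run A
t=1: vr[A=256/205 C=256/205 E=256/205 G=256/205] → run A
t=2: vr[A=512/205 C=256/205 D=256/205 E=256/205 F=256/205 G=256/205] → run C
t=3: vr[A=512/205 C=1008896/639805 D=256/205 E=256/205 F=256/205 G=256/205] → run D
t=4: vr[A=512/205 C=1008896/639805 D=512/205 E=256/205 F=256/205 G=256/205] → run E
t=5: vr[A=512/205 C=1008896/639805 D=512/205 E=1008896/639805 F=256/205 G=256/205] → run F
t=6: vr[A=512/205 C=1008896/639805 D=512/205 E=1008896/639805 F=1008896/639805 G=256/205] → run G
t=7: vr[A=512/205 C=1008896/639805 D=512/205 E=1008896/639805 F=1008896/639805 G=1008896/639805] → run C
t=8: vr[A=512/205 C=1218816/639805 D=512/205 E=1008896/639805 F=1008896/639805 G=1008896/639805] → run E
t=9: vr[A=512/205 C=1218816/639805 D=512/205 E=1218816/639805 F=1008896/639805 G=1008896/639805] → run F
t=10: vr[A=512/205 C=1218816/639805 D=512/205 E=1218816/639805 F=1218816/639805 G=1008896/639805] → run G
t=11: vr[A=512/205 C=1218816/639805 D=512/205 E=1218816/639805 F=1218816/639805 G=1218816/639805] → run C
t=12: vr[A=512/205 C=1428736/639805 D=512/205 E=1218816/639805 F=1218816/639805 G=1218816/639805] → run E
t=13: vr[A=512/205 C=1428736/639805 D=512/205 F=1218816/639805 G=1218816/639805] → run F
t=14: vr[A=512/205 C=1428736/639805 D=512/205 F=1428736/639805 G=1218816/639805] → run G
t=15: vr[A=512/205 C=1428736/639805 D=512/205 F=1428736/639805 G=1428736/639805] → run C
t=16: vr[A=512/205 C=1638656/639805 D=512/205 F=1428736/639805 G=1428736/639805] → run F
t=17: vr[A=512/205 C=1638656/639805 D=512/205 F=1638656/639805 G=1428736/639805] → run G
t=18: vr[A=512/205 C=1638656/639805 D=512/205 F=1638656/639805 G=1638656/639805] → run A
t=19: vr[A=768/205 C=1638656/639805 D=512/205 F=1638656/639805 G=1638656/639805] → run D
t=20: vr[A=768/205 C=1638656/639805 D=768/205 F=1638656/639805 G=1638656/639805] → run C
t=21: vr[A=768/205 C=1848576/639805 D=768/205 F=1638656/639805 G=1638656/639805] → run F
t=22: vr[A=768/205 C=1848576/639805 D=768/205 F=1848576/639805 G=1638656/639805] → run G
t=23: vr[A=768/205 C=1848576/639805 D=768/205 F=1848576/639805 G=1848576/639805] → run C
t=24: vr[A=768/205 C=2058496/639805 D=768/205 F=1848576/639805 G=1848576/639805] → run F
t=25: vr[A=768/205 C=2058496/639805 D=768/205 G=1848576/639805] → run G
t=26: vr[A=768/205 C=2058496/639805 D=768/205 G=2058496/639805] → run C
t=27: vr[A=768/205 D=768/205 G=2058496/639805] → run G
t=28: vr[A=768/205 D=768/205] → run A
t=29: vr[A=1024/205 D=768/205] → run D
t=30: vr[A=1024/205 D=1024/205] → run A
t=31: vr[A=256/41 D=1024/205] → run D
t=32: vr[A=256/41 D=256/41] → run A
t=33: vr[A=1536/205 D=256/41] → run D
t=34: vr[A=1536/205 D=1536/205] → run A
t=35: vr[D=1536/205] → run D
t=36: vr[D=1792/205] → run D
t=37: (idle)
t=38: (idle)

context switches = 35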